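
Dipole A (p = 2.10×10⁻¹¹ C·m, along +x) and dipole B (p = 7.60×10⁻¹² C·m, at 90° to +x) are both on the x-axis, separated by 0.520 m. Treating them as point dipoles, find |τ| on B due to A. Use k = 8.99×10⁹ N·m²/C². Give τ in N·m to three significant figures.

The second dipole sits on the axis of the first, so the field there is axial: E₁ = 2kp₁/r³ along +x.
E₁ = 2(8.99×10⁹)(2.10×10⁻¹¹)/(0.520)³ = 2.685 N/C.
Torque on the second dipole: τ = p₂ E₁ sinθ.
τ = (7.60×10⁻¹²)(2.685)·sin90° = 2.041×10⁻¹¹ N·m.

τ ≈ 2.04×10⁻¹¹ N·m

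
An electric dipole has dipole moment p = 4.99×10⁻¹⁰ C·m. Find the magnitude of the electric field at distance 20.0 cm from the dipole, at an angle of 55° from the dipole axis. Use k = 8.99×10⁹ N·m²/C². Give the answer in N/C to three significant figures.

At angle θ the dipole field magnitude is E = (kp/r³)·√(1 + 3cos²θ).
kp/r³ = (8.99×10⁹)(4.99×10⁻¹⁰) / (0.200)³ = 560.8 N/C.
√(1 + 3cos²55°) = √(1 + 3·0.3290) = √1.9870 ≈ 1.4096.
E ≈ 560.8 × 1.410 = 790.4 N/C.

E ≈ 790 N/C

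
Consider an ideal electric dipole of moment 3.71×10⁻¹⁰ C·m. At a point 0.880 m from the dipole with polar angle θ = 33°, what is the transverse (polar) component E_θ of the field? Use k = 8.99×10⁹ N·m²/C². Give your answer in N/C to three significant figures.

For a dipole, E_θ = (kp sinθ)/r³.
kp/r³ = (8.99×10⁹)(3.71×10⁻¹⁰)/(0.880)³ = 4.894 N/C.
E_θ = 4.894·sin33° = 2.666 N/C.

E_θ ≈ 2.67 N/C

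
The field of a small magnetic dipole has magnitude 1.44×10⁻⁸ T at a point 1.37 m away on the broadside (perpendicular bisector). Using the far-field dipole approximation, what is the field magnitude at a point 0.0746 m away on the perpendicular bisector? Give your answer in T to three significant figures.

B ≈ 8.92×10⁻⁵ T

Dipole fields scale as 1/r³ in the far field; the geometry is the same at both points.
B₂ = B₁ · (r₁/r₂)³ = 1.44×10⁻⁸ · (1.37/0.0746)³.
(r₁/r₂)³ = (18.36)³ = 6194.
B₂ ≈ 8.919×10⁻⁵ T.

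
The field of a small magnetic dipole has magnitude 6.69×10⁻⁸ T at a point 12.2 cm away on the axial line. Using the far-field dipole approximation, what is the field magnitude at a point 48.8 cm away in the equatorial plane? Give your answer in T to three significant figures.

Dipole fields scale as 1/r³ in the far field.
The axial field is twice the equatorial field at the same r, so the geometry factor is 1/2.
B₂ = B₁ · (1/2) · (r₁/r₂)³ = 6.69×10⁻⁸ · 0.5 · (12.2/48.8)³.
(r₁/r₂)³ = (0.25)³ = 0.01562.
B₂ ≈ 5.227×10⁻¹⁰ T.

B ≈ 5.23×10⁻¹⁰ T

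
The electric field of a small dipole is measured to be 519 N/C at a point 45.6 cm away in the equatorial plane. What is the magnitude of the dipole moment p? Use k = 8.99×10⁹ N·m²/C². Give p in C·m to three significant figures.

In the equatorial plane E = kp/r³, so p = Er³/(k).
p = (519)·(0.456)³ / (8.99×10⁹) = 5.474×10⁻⁹ C·m.

p ≈ 5.47×10⁻⁹ C·m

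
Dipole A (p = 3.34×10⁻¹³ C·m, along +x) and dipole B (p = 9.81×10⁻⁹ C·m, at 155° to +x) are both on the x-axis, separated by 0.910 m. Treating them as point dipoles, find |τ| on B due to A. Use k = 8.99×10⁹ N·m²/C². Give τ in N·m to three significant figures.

τ ≈ 3.30×10⁻¹¹ N·m

The second dipole sits on the axis of the first, so the field there is axial: E₁ = 2kp₁/r³ along +x.
E₁ = 2(8.99×10⁹)(3.34×10⁻¹³)/(0.910)³ = 0.007969 N/C.
Torque on the second dipole: τ = p₂ E₁ sinθ.
τ = (9.81×10⁻⁹)(0.007969)·sin155° = 3.304×10⁻¹¹ N·m.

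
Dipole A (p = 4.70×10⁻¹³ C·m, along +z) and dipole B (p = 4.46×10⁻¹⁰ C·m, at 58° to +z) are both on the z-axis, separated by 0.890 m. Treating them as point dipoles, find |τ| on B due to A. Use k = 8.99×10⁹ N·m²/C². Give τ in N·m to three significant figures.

The second dipole sits on the axis of the first, so the field there is axial: E₁ = 2kp₁/r³ along +z.
E₁ = 2(8.99×10⁹)(4.70×10⁻¹³)/(0.890)³ = 0.01199 N/C.
Torque on the second dipole: τ = p₂ E₁ sinθ.
τ = (4.46×10⁻¹⁰)(0.01199)·sin58° = 4.534×10⁻¹² N·m.

τ ≈ 4.53×10⁻¹² N·m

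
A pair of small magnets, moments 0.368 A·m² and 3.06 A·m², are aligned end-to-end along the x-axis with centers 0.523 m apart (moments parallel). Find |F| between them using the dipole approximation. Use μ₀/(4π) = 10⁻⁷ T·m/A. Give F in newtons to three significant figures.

On-axis B of dipole 1: B = (μ₀/4π)·2m₁/r³. Force on dipole 2: F = m₂·dB/dr.
dB/dr = −(μ₀/4π)·6m₁/r⁴, so |F| = (μ₀/4π)·6m₁m₂/r⁴.
F = 6(10⁻⁷)(0.368)(3.06)/(0.523)⁴ = 9.031×10⁻⁶ N.

F ≈ 9.03×10⁻⁶ N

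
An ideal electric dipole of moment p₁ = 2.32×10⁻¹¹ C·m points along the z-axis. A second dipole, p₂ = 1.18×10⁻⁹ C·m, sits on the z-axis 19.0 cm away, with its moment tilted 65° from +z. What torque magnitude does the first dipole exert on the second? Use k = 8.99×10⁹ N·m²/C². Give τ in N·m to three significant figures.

The second dipole sits on the axis of the first, so the field there is axial: E₁ = 2kp₁/r³ along +z.
E₁ = 2(8.99×10⁹)(2.32×10⁻¹¹)/(0.190)³ = 60.82 N/C.
Torque on the second dipole: τ = p₂ E₁ sinθ.
τ = (1.18×10⁻⁹)(60.82)·sin65° = 6.504×10⁻⁸ N·m.

τ ≈ 6.50×10⁻⁸ N·m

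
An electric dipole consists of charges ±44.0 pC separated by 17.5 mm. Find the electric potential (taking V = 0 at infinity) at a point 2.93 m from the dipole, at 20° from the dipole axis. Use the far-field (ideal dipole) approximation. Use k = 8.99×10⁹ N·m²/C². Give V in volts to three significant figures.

Dipole moment p = qd = (4.40×10⁻¹¹ C)(0.0175 m) = 7.70×10⁻¹³ C·m.
The dipole potential is V = kp cosθ / r².
V = (8.99×10⁹)(7.70×10⁻¹³)·cos20° / (2.93)² = 7.577×10⁻⁴ V.

V ≈ 7.58×10⁻⁴ V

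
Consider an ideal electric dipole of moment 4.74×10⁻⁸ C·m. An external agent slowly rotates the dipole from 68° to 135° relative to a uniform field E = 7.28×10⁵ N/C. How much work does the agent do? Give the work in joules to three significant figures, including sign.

W ≈ 0.0373 J

W_ext = ΔU = U(θ₂) − U(θ₁) = −pE cosθ₂ − (−pE cosθ₁) = pE(cosθ₁ − cosθ₂).
W = (4.74×10⁻⁸)(7.28×10⁵)·(cos68° − cos135°) = (0.03451)·(+1.0817) = 0.03733 J.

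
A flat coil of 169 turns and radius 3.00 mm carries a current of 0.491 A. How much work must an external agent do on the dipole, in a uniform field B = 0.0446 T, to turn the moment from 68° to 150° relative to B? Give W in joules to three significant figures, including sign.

m = NIA = NIπa² = 169·(0.491)·π·(0.00300)² = 0.002346 A·m².
W_ext = ΔU = −mB cosθ₂ + mB cosθ₁ = mB(cosθ₁ − cosθ₂).
W = (0.002346)(0.0446)·(cos68° − cos150°) = (1.046×10⁻⁴)·(+1.2406) = 1.298×10⁻⁴ J.

W ≈ 1.30×10⁻⁴ J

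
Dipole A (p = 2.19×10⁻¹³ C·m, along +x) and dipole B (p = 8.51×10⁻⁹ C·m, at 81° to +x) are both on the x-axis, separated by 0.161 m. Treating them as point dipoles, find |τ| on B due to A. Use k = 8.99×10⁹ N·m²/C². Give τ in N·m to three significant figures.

τ ≈ 7.93×10⁻⁹ N·m

The second dipole sits on the axis of the first, so the field there is axial: E₁ = 2kp₁/r³ along +x.
E₁ = 2(8.99×10⁹)(2.19×10⁻¹³)/(0.161)³ = 0.9435 N/C.
Torque on the second dipole: τ = p₂ E₁ sinθ.
τ = (8.51×10⁻⁹)(0.9435)·sin81° = 7.931×10⁻⁹ N·m.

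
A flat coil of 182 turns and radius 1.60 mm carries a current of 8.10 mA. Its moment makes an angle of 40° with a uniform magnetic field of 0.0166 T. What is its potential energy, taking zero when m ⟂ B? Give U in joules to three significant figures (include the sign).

U ≈ -1.51×10⁻⁷ J

m = NIA = NIπa² = 182·(0.00810)·π·(0.00160)² = 1.186×10⁻⁵ A·m².
U = −m·B = −mB cosθ.
U = −(1.186×10⁻⁵)(0.0166)·cos40° = -1.508×10⁻⁷ J.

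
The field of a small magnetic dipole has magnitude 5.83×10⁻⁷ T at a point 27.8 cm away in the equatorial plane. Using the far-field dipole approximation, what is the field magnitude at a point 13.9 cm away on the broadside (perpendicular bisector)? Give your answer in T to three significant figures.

Dipole fields scale as 1/r³ in the far field; the geometry is the same at both points.
B₂ = B₁ · (r₁/r₂)³ = 5.83×10⁻⁷ · (27.8/13.9)³.
(r₁/r₂)³ = (2)³ = 8.
B₂ ≈ 4.664×10⁻⁶ T.

B ≈ 4.66×10⁻⁶ T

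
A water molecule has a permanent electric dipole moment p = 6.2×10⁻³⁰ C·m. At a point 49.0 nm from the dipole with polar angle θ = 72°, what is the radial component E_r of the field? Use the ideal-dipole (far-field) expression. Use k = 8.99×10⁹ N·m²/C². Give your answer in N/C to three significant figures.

For a dipole, E_r = (2kp cosθ)/r³.
kp/r³ = (8.99×10⁹)(6.20×10⁻³⁰)/(4.90×10⁻⁸)³ = 473.8 N/C.
E_r = 2·473.8·cos72° = 292.8 N/C.

E_r ≈ 293 N/C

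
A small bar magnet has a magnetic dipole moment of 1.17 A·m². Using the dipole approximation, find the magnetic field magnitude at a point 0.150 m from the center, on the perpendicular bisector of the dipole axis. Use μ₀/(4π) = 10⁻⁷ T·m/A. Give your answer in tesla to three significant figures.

B ≈ 3.47×10⁻⁵ T

In the equatorial plane B = (μ₀/4π)·m/r³ (half the axial value).
B = (10⁻⁷)·(1.17) / (0.150)³ = 3.467×10⁻⁵ T.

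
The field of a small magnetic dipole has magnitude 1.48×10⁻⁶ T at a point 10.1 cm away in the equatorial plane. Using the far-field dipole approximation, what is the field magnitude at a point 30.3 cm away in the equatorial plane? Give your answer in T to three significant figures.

Dipole fields scale as 1/r³ in the far field; the geometry is the same at both points.
B₂ = B₁ · (r₁/r₂)³ = 1.48×10⁻⁶ · (10.1/30.3)³.
(r₁/r₂)³ = (0.3333)³ = 0.03704.
B₂ ≈ 5.481×10⁻⁸ T.

B ≈ 5.48×10⁻⁸ T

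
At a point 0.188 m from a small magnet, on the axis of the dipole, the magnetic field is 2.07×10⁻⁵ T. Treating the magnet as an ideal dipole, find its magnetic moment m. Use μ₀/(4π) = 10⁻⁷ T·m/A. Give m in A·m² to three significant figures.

On axis B = (μ₀/4π)·2m/r³, so m = Br³·4π/(μ₀·2).
m = (2.07×10⁻⁵)·(0.188)³ / (2·10⁻⁷) = 0.6877 A·m².

m ≈ 0.688 A·m²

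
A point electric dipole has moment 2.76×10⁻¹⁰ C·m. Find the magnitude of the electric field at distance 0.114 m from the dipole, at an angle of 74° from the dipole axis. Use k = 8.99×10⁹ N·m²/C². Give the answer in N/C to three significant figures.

At angle θ the dipole field magnitude is E = (kp/r³)·√(1 + 3cos²θ).
kp/r³ = (8.99×10⁹)(2.76×10⁻¹⁰) / (0.114)³ = 1675 N/C.
√(1 + 3cos²74°) = √(1 + 3·0.0760) = √1.2279 ≈ 1.1081.
E ≈ 1675 × 1.108 = 1856 N/C.

E ≈ 1860 N/C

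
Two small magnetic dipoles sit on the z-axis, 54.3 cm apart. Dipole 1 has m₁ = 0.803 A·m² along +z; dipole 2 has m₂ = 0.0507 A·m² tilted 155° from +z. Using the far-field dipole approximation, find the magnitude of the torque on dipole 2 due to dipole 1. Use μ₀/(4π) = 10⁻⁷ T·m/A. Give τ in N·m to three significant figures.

Dipole B is on the axis of dipole A, so B₁ there is axial: B₁ = (μ₀/4π)·2m₁/r³ along +z.
B₁ = 2(10⁻⁷)(0.803)/(0.543)³ = 1.003×10⁻⁶ T.
τ = m₂ B₁ sinθ.
τ = (0.0507)(1.003×10⁻⁶)·sin155° = 2.149×10⁻⁸ N·m.

τ ≈ 2.15×10⁻⁸ N·m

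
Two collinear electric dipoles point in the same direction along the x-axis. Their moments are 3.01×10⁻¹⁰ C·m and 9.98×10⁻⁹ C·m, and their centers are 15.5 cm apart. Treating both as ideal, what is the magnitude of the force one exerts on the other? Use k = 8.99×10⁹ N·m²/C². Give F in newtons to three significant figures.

On-axis field of dipole 1 at distance r: E = 2kp₁/r³. Force on dipole 2 is F = p₂·dE/dr (gradient along axis).
dE/dr = −6kp₁/r⁴, so |F| = 6kp₁p₂/r⁴ (attractive for aligned moments).
F = 6(8.99×10⁹)(3.01×10⁻¹⁰)(9.98×10⁻⁹)/(0.155)⁴ = 2.807×10⁻⁴ N.

F ≈ 2.81×10⁻⁴ N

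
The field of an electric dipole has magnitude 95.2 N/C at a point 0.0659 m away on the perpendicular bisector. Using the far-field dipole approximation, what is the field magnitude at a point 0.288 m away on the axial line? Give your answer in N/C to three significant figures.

Dipole fields scale as 1/r³ in the far field.
The axial field is twice the equatorial field at the same r, so the geometry factor is 2/1.
E₂ = E₁ · (2/1) · (r₁/r₂)³ = 95.2 · 2 · (0.0659/0.288)³.
(r₁/r₂)³ = (0.2288)³ = 0.01198.
E₂ ≈ 2.281 N/C.

E ≈ 2.28 N/C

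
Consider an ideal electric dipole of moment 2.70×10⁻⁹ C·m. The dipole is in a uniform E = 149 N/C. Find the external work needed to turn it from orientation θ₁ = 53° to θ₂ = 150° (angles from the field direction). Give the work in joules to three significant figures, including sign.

W ≈ 5.91×10⁻⁷ J

W_ext = ΔU = U(θ₂) − U(θ₁) = −pE cosθ₂ − (−pE cosθ₁) = pE(cosθ₁ − cosθ₂).
W = (2.70×10⁻⁹)(149)·(cos53° − cos150°) = (4.023×10⁻⁷)·(+1.4678) = 5.905×10⁻⁷ J.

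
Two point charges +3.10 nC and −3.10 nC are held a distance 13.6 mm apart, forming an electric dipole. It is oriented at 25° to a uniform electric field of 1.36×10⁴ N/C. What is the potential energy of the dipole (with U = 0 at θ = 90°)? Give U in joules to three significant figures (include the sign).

Dipole moment p = qd = (3.10×10⁻⁹ C)(0.0136 m) = 4.216×10⁻¹¹ C·m.
U = −p·E = −pE cosθ.
U = −(4.216×10⁻¹¹)(1.36×10⁴)·cos25° = -5.197×10⁻⁷ J.

U ≈ -5.20×10⁻⁷ J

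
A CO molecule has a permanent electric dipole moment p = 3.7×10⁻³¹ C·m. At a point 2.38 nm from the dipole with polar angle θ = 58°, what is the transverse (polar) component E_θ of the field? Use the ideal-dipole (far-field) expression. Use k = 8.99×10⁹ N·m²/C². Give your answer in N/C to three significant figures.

For a dipole, E_θ = (kp sinθ)/r³.
kp/r³ = (8.99×10⁹)(3.70×10⁻³¹)/(2.38×10⁻⁹)³ = 2.467×10⁵ N/C.
E_θ = 2.467×10⁵·sin58° = 2.092×10⁵ N/C.

E_θ ≈ 2.09×10⁵ N/C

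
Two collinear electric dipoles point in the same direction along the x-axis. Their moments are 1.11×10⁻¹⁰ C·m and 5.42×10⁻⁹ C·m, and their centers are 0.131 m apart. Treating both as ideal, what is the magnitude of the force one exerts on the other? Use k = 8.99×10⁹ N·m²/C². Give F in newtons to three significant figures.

F ≈ 1.10×10⁻⁴ N

On-axis field of dipole 1 at distance r: E = 2kp₁/r³. Force on dipole 2 is F = p₂·dE/dr (gradient along axis).
dE/dr = −6kp₁/r⁴, so |F| = 6kp₁p₂/r⁴ (attractive for aligned moments).
F = 6(8.99×10⁹)(1.11×10⁻¹⁰)(5.42×10⁻⁹)/(0.131)⁴ = 1.102×10⁻⁴ N.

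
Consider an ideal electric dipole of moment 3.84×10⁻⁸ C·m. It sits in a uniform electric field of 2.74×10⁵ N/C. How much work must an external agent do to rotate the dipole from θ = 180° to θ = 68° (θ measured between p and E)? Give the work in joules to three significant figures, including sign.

W ≈ -0.0145 J

W_ext = ΔU = U(θ₂) − U(θ₁) = −pE cosθ₂ − (−pE cosθ₁) = pE(cosθ₁ − cosθ₂).
W = (3.84×10⁻⁸)(2.74×10⁵)·(cos180° − cos68°) = (0.01052)·(-1.3746) = -0.01446 J.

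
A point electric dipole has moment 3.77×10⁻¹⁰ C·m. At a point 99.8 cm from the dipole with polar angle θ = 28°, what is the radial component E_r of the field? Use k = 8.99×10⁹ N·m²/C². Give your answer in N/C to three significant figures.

E_r ≈ 6.02 N/C

For a dipole, E_r = (2kp cosθ)/r³.
kp/r³ = (8.99×10⁹)(3.77×10⁻¹⁰)/(0.998)³ = 3.410 N/C.
E_r = 2·3.410·cos28° = 6.021 N/C.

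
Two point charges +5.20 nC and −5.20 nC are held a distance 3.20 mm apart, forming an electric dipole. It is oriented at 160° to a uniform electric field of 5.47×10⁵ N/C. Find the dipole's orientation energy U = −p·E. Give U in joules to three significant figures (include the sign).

U ≈ 8.55×10⁻⁶ J

Dipole moment p = qd = (5.20×10⁻⁹ C)(0.00320 m) = 1.664×10⁻¹¹ C·m.
U = −p·E = −pE cosθ.
U = −(1.664×10⁻¹¹)(5.47×10⁵)·cos160° = 8.553×10⁻⁶ J.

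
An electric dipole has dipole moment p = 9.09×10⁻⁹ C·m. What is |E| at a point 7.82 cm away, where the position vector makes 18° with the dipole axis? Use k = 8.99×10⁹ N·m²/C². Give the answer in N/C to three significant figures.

At angle θ the dipole field magnitude is E = (kp/r³)·√(1 + 3cos²θ).
kp/r³ = (8.99×10⁹)(9.09×10⁻⁹) / (0.0782)³ = 1.709×10⁵ N/C.
√(1 + 3cos²18°) = √(1 + 3·0.9045) = √3.7135 ≈ 1.9271.
E ≈ 1.709×10⁵ × 1.927 = 3.293×10⁵ N/C.

E ≈ 3.29×10⁵ N/C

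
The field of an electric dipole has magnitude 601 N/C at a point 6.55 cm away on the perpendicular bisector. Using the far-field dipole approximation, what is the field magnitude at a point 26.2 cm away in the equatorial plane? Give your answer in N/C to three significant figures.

Dipole fields scale as 1/r³ in the far field; the geometry is the same at both points.
E₂ = E₁ · (r₁/r₂)³ = 601 · (6.55/26.2)³.
(r₁/r₂)³ = (0.25)³ = 0.01562.
E₂ ≈ 9.391 N/C.

E ≈ 9.39 N/C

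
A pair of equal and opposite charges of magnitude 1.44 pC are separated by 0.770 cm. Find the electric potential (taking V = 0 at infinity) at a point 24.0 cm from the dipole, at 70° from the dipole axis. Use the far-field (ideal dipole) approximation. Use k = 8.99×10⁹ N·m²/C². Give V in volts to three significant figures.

V ≈ 5.92×10⁻⁴ V

Dipole moment p = qd = (1.44×10⁻¹² C)(0.00770 m) = 1.109×10⁻¹⁴ C·m.
The dipole potential is V = kp cosθ / r².
V = (8.99×10⁹)(1.109×10⁻¹⁴)·cos70° / (0.240)² = 5.920×10⁻⁴ V.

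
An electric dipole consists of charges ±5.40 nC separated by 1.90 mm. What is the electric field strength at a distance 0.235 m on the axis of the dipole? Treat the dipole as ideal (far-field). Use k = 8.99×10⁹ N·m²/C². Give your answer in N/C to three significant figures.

Dipole moment p = qd = (5.40×10⁻⁹ C)(0.00190 m) = 1.026×10⁻¹¹ C·m.
On the dipole axis E = 2kp/r³.
E = 2·(8.99×10⁹)(1.026×10⁻¹¹) / (0.235)³ = 14.21 N/C.

E ≈ 14.2 N/C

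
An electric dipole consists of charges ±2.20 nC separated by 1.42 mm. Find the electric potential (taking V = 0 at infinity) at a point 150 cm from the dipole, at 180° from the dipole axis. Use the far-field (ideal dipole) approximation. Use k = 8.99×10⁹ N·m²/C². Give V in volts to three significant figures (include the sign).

Dipole moment p = qd = (2.20×10⁻⁹ C)(0.00142 m) = 3.124×10⁻¹² C·m.
The dipole potential is V = kp cosθ / r².
V = (8.99×10⁹)(3.124×10⁻¹²)·cos180° / (1.50)² = -0.01248 V.

V ≈ -0.0125 V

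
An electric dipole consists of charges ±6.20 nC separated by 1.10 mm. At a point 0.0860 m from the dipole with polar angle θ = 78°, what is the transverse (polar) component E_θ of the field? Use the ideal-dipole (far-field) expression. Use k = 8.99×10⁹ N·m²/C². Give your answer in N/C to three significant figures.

Dipole moment p = qd = (6.20×10⁻⁹ C)(0.00110 m) = 6.82×10⁻¹² C·m.
For a dipole, E_θ = (kp sinθ)/r³.
kp/r³ = (8.99×10⁹)(6.82×10⁻¹²)/(0.0860)³ = 96.39 N/C.
E_θ = 96.39·sin78° = 94.29 N/C.

E_θ ≈ 94.3 N/C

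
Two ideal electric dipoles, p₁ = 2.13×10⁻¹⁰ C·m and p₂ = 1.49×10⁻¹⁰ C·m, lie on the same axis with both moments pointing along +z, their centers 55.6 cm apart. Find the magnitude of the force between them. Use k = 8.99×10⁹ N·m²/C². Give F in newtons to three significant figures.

F ≈ 1.79×10⁻⁸ N

On-axis field of dipole 1 at distance r: E = 2kp₁/r³. Force on dipole 2 is F = p₂·dE/dr (gradient along axis).
dE/dr = −6kp₁/r⁴, so |F| = 6kp₁p₂/r⁴ (attractive for aligned moments).
F = 6(8.99×10⁹)(2.13×10⁻¹⁰)(1.49×10⁻¹⁰)/(0.556)⁴ = 1.791×10⁻⁸ N.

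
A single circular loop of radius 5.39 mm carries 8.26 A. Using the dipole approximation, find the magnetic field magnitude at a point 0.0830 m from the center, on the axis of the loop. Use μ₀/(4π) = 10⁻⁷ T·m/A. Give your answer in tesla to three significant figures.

Magnetic moment m = IA = Iπa² = (8.26)·π·(0.00539)² = 7.539×10⁻⁴ A·m².
On axis B = (μ₀/4π)·2m/r³.
B = 2·(10⁻⁷)·(7.539×10⁻⁴) / (0.0830)³ = 2.637×10⁻⁷ T.

B ≈ 2.64×10⁻⁷ T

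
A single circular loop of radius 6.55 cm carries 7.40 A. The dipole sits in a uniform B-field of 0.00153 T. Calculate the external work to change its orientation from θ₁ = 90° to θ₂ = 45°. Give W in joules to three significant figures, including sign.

Magnetic moment m = IA = Iπa² = (7.40)·π·(0.0655)² = 0.09974 A·m².
W_ext = ΔU = −mB cosθ₂ + mB cosθ₁ = mB(cosθ₁ − cosθ₂).
W = (0.09974)(0.00153)·(cos90° − cos45°) = (1.526×10⁻⁴)·(-0.7071) = -1.079×10⁻⁴ J.

W ≈ -1.08×10⁻⁴ J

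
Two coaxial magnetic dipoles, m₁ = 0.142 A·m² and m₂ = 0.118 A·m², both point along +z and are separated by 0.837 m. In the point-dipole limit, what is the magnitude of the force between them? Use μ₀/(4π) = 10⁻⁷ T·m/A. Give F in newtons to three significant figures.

F ≈ 2.05×10⁻⁸ N

On-axis B of dipole 1: B = (μ₀/4π)·2m₁/r³. Force on dipole 2: F = m₂·dB/dr.
dB/dr = −(μ₀/4π)·6m₁/r⁴, so |F| = (μ₀/4π)·6m₁m₂/r⁴.
F = 6(10⁻⁷)(0.142)(0.118)/(0.837)⁴ = 2.048×10⁻⁸ N.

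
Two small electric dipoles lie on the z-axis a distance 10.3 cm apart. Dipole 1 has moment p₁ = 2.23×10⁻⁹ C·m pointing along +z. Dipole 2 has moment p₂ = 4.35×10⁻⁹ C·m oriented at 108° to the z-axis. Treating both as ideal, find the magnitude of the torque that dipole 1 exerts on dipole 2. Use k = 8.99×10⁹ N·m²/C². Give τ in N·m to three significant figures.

τ ≈ 1.52×10⁻⁴ N·m

The second dipole sits on the axis of the first, so the field there is axial: E₁ = 2kp₁/r³ along +z.
E₁ = 2(8.99×10⁹)(2.23×10⁻⁹)/(0.103)³ = 3.669×10⁴ N/C.
Torque on the second dipole: τ = p₂ E₁ sinθ.
τ = (4.35×10⁻⁹)(3.669×10⁴)·sin108° = 1.518×10⁻⁴ N·m.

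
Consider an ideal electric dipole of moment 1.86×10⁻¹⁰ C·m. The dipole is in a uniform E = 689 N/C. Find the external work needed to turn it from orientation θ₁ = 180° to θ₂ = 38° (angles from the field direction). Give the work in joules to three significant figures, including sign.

W_ext = ΔU = U(θ₂) − U(θ₁) = −pE cosθ₂ − (−pE cosθ₁) = pE(cosθ₁ − cosθ₂).
W = (1.86×10⁻¹⁰)(689)·(cos180° − cos38°) = (1.282×10⁻⁷)·(-1.7880) = -2.291×10⁻⁷ J.

W ≈ -2.29×10⁻⁷ J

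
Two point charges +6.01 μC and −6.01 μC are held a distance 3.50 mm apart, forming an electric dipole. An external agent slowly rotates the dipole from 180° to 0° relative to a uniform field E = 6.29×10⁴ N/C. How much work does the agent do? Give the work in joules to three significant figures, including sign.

W ≈ -0.00265 J

Dipole moment p = qd = (6.01×10⁻⁶ C)(0.00350 m) = 2.104×10⁻⁸ C·m.
W_ext = ΔU = U(θ₂) − U(θ₁) = −pE cosθ₂ − (−pE cosθ₁) = pE(cosθ₁ − cosθ₂).
W = (2.104×10⁻⁸)(6.29×10⁴)·(cos180° − cos0°) = (0.001323)·(-2.0000) = -0.002647 J.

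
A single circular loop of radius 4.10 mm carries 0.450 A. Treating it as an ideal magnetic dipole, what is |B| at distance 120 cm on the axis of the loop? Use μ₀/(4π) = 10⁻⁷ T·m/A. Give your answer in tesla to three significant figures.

B ≈ 2.75×10⁻¹² T

Magnetic moment m = IA = Iπa² = (0.450)·π·(0.00410)² = 2.376×10⁻⁵ A·m².
On axis B = (μ₀/4π)·2m/r³.
B = 2·(10⁻⁷)·(2.376×10⁻⁵) / (1.20)³ = 2.750×10⁻¹² T.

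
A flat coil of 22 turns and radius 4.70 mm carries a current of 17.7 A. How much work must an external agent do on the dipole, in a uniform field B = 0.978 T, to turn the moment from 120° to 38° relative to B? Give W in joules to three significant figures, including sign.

W ≈ -0.0340 J

m = NIA = NIπa² = 22·(17.7)·π·(0.00470)² = 0.02702 A·m².
W_ext = ΔU = −mB cosθ₂ + mB cosθ₁ = mB(cosθ₁ − cosθ₂).
W = (0.02702)(0.978)·(cos120° − cos38°) = (0.02643)·(-1.2880) = -0.03404 J.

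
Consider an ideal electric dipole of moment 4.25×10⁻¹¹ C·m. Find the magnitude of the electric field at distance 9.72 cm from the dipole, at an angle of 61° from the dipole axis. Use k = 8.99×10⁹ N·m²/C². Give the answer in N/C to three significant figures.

E ≈ 543 N/C

At angle θ the dipole field magnitude is E = (kp/r³)·√(1 + 3cos²θ).
kp/r³ = (8.99×10⁹)(4.25×10⁻¹¹) / (0.0972)³ = 416.1 N/C.
√(1 + 3cos²61°) = √(1 + 3·0.2350) = √1.7051 ≈ 1.3058.
E ≈ 416.1 × 1.306 = 543.3 N/C.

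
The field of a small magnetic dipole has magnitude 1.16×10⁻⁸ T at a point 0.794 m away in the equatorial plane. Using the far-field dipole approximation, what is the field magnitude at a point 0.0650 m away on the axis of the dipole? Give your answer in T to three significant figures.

B ≈ 4.23×10⁻⁵ T

Dipole fields scale as 1/r³ in the far field.
The axial field is twice the equatorial field at the same r, so the geometry factor is 2/1.
B₂ = B₁ · (2/1) · (r₁/r₂)³ = 1.16×10⁻⁸ · 2 · (0.794/0.0650)³.
(r₁/r₂)³ = (12.22)³ = 1823.
B₂ ≈ 4.229×10⁻⁵ T.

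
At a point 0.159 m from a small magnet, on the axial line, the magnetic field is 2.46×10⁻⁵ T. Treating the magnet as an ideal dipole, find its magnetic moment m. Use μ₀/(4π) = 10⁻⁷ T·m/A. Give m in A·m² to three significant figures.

On axis B = (μ₀/4π)·2m/r³, so m = Br³·4π/(μ₀·2).
m = (2.46×10⁻⁵)·(0.159)³ / (2·10⁻⁷) = 0.4944 A·m².

m ≈ 0.494 A·m²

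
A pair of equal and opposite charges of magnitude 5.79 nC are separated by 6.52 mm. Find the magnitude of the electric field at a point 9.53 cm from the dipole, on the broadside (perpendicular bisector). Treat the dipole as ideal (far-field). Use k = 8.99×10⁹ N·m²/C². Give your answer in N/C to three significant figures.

E ≈ 392 N/C

Dipole moment p = qd = (5.79×10⁻⁹ C)(0.00652 m) = 3.775×10⁻¹¹ C·m.
On the perpendicular bisector E = kp/r³ (half the axial value at the same distance).
E = (8.99×10⁹)(3.775×10⁻¹¹) / (0.0953)³ = 392.1 N/C.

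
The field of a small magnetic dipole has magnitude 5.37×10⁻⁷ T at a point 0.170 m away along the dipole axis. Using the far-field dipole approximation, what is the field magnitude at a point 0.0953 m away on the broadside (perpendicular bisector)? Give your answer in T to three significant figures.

Dipole fields scale as 1/r³ in the far field.
The axial field is twice the equatorial field at the same r, so the geometry factor is 1/2.
B₂ = B₁ · (1/2) · (r₁/r₂)³ = 5.37×10⁻⁷ · 0.5 · (0.170/0.0953)³.
(r₁/r₂)³ = (1.784)³ = 5.676.
B₂ ≈ 1.524×10⁻⁶ T.

B ≈ 1.52×10⁻⁶ T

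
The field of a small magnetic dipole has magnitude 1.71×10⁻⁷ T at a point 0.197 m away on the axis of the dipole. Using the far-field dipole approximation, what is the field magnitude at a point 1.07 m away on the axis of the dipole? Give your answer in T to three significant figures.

B ≈ 1.07×10⁻⁹ T

Dipole fields scale as 1/r³ in the far field; the geometry is the same at both points.
B₂ = B₁ · (r₁/r₂)³ = 1.71×10⁻⁷ · (0.197/1.07)³.
(r₁/r₂)³ = (0.1841)³ = 0.006241.
B₂ ≈ 1.067×10⁻⁹ T.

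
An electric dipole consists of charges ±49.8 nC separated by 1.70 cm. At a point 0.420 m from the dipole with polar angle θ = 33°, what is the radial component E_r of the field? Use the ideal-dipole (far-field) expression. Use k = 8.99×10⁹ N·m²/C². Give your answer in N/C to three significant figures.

E_r ≈ 172 N/C

Dipole moment p = qd = (4.98×10⁻⁸ C)(0.0170 m) = 8.466×10⁻¹⁰ C·m.
For a dipole, E_r = (2kp cosθ)/r³.
kp/r³ = (8.99×10⁹)(8.466×10⁻¹⁰)/(0.420)³ = 102.7 N/C.
E_r = 2·102.7·cos33° = 172.3 N/C.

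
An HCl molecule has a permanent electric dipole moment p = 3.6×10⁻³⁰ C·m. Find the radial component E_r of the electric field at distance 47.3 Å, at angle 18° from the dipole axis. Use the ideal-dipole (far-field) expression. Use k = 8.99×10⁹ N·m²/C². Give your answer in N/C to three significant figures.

E_r ≈ 5.82×10⁵ N/C

For a dipole, E_r = (2kp cosθ)/r³.
kp/r³ = (8.99×10⁹)(3.60×10⁻³⁰)/(4.73×10⁻⁹)³ = 3.058×10⁵ N/C.
E_r = 2·3.058×10⁵·cos18° = 5.817×10⁵ N/C.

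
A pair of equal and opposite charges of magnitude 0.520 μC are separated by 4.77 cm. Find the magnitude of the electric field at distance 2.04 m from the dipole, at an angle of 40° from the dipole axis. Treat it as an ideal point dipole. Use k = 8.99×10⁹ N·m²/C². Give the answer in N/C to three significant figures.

E ≈ 43.6 N/C

Dipole moment p = qd = (5.20×10⁻⁷ C)(0.0477 m) = 2.48×10⁻⁸ C·m.
At angle θ the dipole field magnitude is E = (kp/r³)·√(1 + 3cos²θ).
kp/r³ = (8.99×10⁹)(2.48×10⁻⁸) / (2.04)³ = 26.26 N/C.
√(1 + 3cos²40°) = √(1 + 3·0.5868) = √2.7605 ≈ 1.6615.
E ≈ 26.26 × 1.661 = 43.63 N/C.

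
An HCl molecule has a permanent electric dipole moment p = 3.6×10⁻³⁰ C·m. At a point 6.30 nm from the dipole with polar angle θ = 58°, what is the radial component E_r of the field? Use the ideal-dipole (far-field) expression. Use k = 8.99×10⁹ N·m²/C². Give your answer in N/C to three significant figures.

E_r ≈ 1.37×10⁵ N/C

For a dipole, E_r = (2kp cosθ)/r³.
kp/r³ = (8.99×10⁹)(3.60×10⁻³⁰)/(6.30×10⁻⁹)³ = 1.294×10⁵ N/C.
E_r = 2·1.294×10⁵·cos58° = 1.372×10⁵ N/C.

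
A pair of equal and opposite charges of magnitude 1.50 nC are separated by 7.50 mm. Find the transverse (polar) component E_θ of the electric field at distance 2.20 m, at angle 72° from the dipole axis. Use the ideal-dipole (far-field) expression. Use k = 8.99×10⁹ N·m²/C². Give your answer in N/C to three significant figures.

Dipole moment p = qd = (1.50×10⁻⁹ C)(0.00750 m) = 1.125×10⁻¹¹ C·m.
For a dipole, E_θ = (kp sinθ)/r³.
kp/r³ = (8.99×10⁹)(1.125×10⁻¹¹)/(2.20)³ = 0.009498 N/C.
E_θ = 0.009498·sin72° = 0.009033 N/C.

E_θ ≈ 0.00903 N/C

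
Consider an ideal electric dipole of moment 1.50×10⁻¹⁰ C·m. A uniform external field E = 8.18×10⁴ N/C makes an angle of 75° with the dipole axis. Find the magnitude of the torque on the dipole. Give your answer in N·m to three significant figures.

Torque on an electric dipole: τ = pE sinθ.
τ = (1.50×10⁻¹⁰)(8.18×10⁴)·sin75° = 1.185×10⁻⁵ N·m.

τ ≈ 1.19×10⁻⁵ N·m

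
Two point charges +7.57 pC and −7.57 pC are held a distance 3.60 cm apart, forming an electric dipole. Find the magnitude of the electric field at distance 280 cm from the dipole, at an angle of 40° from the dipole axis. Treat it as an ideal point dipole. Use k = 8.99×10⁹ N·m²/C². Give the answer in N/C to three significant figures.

Dipole moment p = qd = (7.57×10⁻¹² C)(0.0360 m) = 2.725×10⁻¹³ C·m.
At angle θ the dipole field magnitude is E = (kp/r³)·√(1 + 3cos²θ).
kp/r³ = (8.99×10⁹)(2.725×10⁻¹³) / (2.80)³ = 1.116×10⁻⁴ N/C.
√(1 + 3cos²40°) = √(1 + 3·0.5868) = √2.7605 ≈ 1.6615.
E ≈ 1.116×10⁻⁴ × 1.661 = 1.854×10⁻⁴ N/C.

E ≈ 1.85×10⁻⁴ N/C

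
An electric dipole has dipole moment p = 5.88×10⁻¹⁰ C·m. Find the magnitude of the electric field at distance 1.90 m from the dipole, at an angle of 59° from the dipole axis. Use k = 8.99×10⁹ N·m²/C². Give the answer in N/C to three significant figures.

E ≈ 1.03 N/C

At angle θ the dipole field magnitude is E = (kp/r³)·√(1 + 3cos²θ).
kp/r³ = (8.99×10⁹)(5.88×10⁻¹⁰) / (1.90)³ = 0.7707 N/C.
√(1 + 3cos²59°) = √(1 + 3·0.2653) = √1.7958 ≈ 1.3401.
E ≈ 0.7707 × 1.340 = 1.033 N/C.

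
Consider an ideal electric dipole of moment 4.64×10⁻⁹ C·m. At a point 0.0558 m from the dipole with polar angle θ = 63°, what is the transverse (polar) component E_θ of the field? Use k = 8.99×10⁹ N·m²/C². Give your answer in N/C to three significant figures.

E_θ ≈ 2.14×10⁵ N/C

For a dipole, E_θ = (kp sinθ)/r³.
kp/r³ = (8.99×10⁹)(4.64×10⁻⁹)/(0.0558)³ = 2.401×10⁵ N/C.
E_θ = 2.401×10⁵·sin63° = 2.139×10⁵ N/C.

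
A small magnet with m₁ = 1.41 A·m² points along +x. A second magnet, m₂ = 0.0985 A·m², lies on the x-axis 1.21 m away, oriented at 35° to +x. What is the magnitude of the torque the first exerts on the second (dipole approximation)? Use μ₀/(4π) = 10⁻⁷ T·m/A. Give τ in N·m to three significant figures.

Dipole B is on the axis of dipole A, so B₁ there is axial: B₁ = (μ₀/4π)·2m₁/r³ along +x.
B₁ = 2(10⁻⁷)(1.41)/(1.21)³ = 1.592×10⁻⁷ T.
τ = m₂ B₁ sinθ.
τ = (0.0985)(1.592×10⁻⁷)·sin35° = 8.993×10⁻⁹ N·m.

τ ≈ 8.99×10⁻⁹ N·m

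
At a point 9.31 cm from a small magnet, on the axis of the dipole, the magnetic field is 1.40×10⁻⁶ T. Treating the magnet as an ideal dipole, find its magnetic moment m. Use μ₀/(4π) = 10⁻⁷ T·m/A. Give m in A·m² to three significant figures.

On axis B = (μ₀/4π)·2m/r³, so m = Br³·4π/(μ₀·2).
m = (1.40×10⁻⁶)·(0.0931)³ / (2·10⁻⁷) = 0.005649 A·m².

m ≈ 0.00565 A·m²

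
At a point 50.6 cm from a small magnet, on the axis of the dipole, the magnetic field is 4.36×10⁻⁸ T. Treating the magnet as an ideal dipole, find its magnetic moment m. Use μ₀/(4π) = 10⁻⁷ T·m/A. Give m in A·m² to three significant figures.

On axis B = (μ₀/4π)·2m/r³, so m = Br³·4π/(μ₀·2).
m = (4.36×10⁻⁸)·(0.506)³ / (2·10⁻⁷) = 0.02824 A·m².

m ≈ 0.0282 A·m²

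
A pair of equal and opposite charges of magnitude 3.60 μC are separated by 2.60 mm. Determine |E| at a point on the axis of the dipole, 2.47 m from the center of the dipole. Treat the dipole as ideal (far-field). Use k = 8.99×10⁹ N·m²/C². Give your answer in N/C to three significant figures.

E ≈ 11.2 N/C

Dipole moment p = qd = (3.60×10⁻⁶ C)(0.00260 m) = 9.36×10⁻⁹ C·m.
On the dipole axis E = 2kp/r³.
E = 2·(8.99×10⁹)(9.36×10⁻⁹) / (2.47)³ = 11.17 N/C.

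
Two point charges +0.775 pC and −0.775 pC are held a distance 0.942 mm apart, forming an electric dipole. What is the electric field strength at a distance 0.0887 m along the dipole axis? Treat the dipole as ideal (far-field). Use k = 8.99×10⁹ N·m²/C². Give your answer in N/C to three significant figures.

Dipole moment p = qd = (7.75×10⁻¹³ C)(9.42×10⁻⁴ m) = 7.301×10⁻¹⁶ C·m.
On the dipole axis E = 2kp/r³.
E = 2·(8.99×10⁹)(7.301×10⁻¹⁶) / (0.0887)³ = 0.01881 N/C.

E ≈ 0.0188 N/C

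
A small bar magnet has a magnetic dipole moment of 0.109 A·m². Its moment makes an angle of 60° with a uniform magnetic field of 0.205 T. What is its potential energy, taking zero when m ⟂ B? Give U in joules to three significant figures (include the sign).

U ≈ -0.0112 J

U = −m·B = −mB cosθ.
U = −(0.109)(0.205)·cos60° = -0.01117 J.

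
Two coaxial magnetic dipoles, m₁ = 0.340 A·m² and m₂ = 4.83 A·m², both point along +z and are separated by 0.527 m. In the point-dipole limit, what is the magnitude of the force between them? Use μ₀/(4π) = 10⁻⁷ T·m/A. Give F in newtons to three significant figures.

On-axis B of dipole 1: B = (μ₀/4π)·2m₁/r³. Force on dipole 2: F = m₂·dB/dr.
dB/dr = −(μ₀/4π)·6m₁/r⁴, so |F| = (μ₀/4π)·6m₁m₂/r⁴.
F = 6(10⁻⁷)(0.340)(4.83)/(0.527)⁴ = 1.277×10⁻⁵ N.

F ≈ 1.28×10⁻⁵ N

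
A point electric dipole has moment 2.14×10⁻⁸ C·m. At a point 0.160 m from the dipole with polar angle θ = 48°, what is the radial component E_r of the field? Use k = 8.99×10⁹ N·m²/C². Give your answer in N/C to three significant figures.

For a dipole, E_r = (2kp cosθ)/r³.
kp/r³ = (8.99×10⁹)(2.14×10⁻⁸)/(0.160)³ = 4.697×10⁴ N/C.
E_r = 2·4.697×10⁴·cos48° = 6.286×10⁴ N/C.

E_r ≈ 6.29×10⁴ N/C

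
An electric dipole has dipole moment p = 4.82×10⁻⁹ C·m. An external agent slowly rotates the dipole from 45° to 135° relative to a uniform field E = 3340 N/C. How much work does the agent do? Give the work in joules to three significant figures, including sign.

W ≈ 2.28×10⁻⁵ J

W_ext = ΔU = U(θ₂) − U(θ₁) = −pE cosθ₂ − (−pE cosθ₁) = pE(cosθ₁ − cosθ₂).
W = (4.82×10⁻⁹)(3340)·(cos45° − cos135°) = (1.610×10⁻⁵)·(+1.4142) = 2.277×10⁻⁵ J.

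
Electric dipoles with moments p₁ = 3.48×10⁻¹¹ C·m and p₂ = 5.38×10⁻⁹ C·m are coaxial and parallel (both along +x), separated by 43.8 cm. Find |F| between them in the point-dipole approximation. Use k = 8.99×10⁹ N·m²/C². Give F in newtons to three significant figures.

F ≈ 2.74×10⁻⁷ N

On-axis field of dipole 1 at distance r: E = 2kp₁/r³. Force on dipole 2 is F = p₂·dE/dr (gradient along axis).
dE/dr = −6kp₁/r⁴, so |F| = 6kp₁p₂/r⁴ (attractive for aligned moments).
F = 6(8.99×10⁹)(3.48×10⁻¹¹)(5.38×10⁻⁹)/(0.438)⁴ = 2.744×10⁻⁷ N.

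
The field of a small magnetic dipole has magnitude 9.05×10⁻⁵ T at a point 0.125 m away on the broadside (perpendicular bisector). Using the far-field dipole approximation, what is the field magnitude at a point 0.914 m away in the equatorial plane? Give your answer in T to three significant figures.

Dipole fields scale as 1/r³ in the far field; the geometry is the same at both points.
B₂ = B₁ · (r₁/r₂)³ = 9.05×10⁻⁵ · (0.125/0.914)³.
(r₁/r₂)³ = (0.1368)³ = 0.002558.
B₂ ≈ 2.315×10⁻⁷ T.

B ≈ 2.31×10⁻⁷ T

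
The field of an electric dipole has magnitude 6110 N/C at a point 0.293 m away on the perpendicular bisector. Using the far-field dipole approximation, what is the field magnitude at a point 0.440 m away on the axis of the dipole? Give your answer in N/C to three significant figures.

Dipole fields scale as 1/r³ in the far field.
The axial field is twice the equatorial field at the same r, so the geometry factor is 2/1.
E₂ = E₁ · (2/1) · (r₁/r₂)³ = 6110 · 2 · (0.293/0.440)³.
(r₁/r₂)³ = (0.6659)³ = 0.2953.
E₂ ≈ 3608 N/C.

E ≈ 3610 N/C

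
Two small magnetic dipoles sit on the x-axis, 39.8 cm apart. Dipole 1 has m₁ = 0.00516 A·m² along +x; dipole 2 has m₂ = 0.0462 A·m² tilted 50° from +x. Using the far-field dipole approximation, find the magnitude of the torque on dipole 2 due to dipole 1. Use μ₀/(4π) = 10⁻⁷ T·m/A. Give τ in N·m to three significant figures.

τ ≈ 5.79×10⁻¹⁰ N·m

Dipole B is on the axis of dipole A, so B₁ there is axial: B₁ = (μ₀/4π)·2m₁/r³ along +x.
B₁ = 2(10⁻⁷)(0.00516)/(0.398)³ = 1.637×10⁻⁸ T.
τ = m₂ B₁ sinθ.
τ = (0.0462)(1.637×10⁻⁸)·sin50° = 5.793×10⁻¹⁰ N·m.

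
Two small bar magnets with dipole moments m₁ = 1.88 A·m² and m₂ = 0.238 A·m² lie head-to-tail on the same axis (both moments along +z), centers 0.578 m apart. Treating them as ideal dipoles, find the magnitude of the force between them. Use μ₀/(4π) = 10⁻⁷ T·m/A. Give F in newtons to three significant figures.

F ≈ 2.41×10⁻⁶ N

On-axis B of dipole 1: B = (μ₀/4π)·2m₁/r³. Force on dipole 2: F = m₂·dB/dr.
dB/dr = −(μ₀/4π)·6m₁/r⁴, so |F| = (μ₀/4π)·6m₁m₂/r⁴.
F = 6(10⁻⁷)(1.88)(0.238)/(0.578)⁴ = 2.405×10⁻⁶ N.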